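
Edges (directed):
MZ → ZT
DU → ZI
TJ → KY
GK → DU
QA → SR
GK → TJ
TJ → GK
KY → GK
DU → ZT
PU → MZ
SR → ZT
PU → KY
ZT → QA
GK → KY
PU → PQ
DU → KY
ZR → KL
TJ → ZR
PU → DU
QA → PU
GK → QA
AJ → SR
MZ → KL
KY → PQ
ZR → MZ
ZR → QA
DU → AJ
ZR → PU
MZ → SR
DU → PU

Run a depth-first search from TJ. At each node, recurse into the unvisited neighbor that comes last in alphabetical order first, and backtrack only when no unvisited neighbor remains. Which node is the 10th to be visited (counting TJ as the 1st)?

Visit TJ
TJ → ZR
ZR → QA
QA → SR
SR → ZT
QA → PU
PU → PQ
PU → MZ
MZ → KL
PU → KY
KY → GK
GK → DU
DU → ZI
DU → AJ

Visit order: TJ, ZR, QA, SR, ZT, PU, PQ, MZ, KL, KY, GK, DU, ZI, AJ

KY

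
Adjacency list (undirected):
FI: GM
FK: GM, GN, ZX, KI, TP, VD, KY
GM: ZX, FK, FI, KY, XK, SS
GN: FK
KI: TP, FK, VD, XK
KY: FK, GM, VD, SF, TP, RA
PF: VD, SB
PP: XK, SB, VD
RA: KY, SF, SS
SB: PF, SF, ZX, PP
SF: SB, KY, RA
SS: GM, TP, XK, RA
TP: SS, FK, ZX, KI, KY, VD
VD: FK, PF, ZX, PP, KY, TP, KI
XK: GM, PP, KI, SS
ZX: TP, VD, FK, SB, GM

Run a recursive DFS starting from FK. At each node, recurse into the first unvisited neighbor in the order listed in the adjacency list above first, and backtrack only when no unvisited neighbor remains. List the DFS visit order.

Visit FK
FK → GM
GM → ZX
ZX → TP
TP → SS
SS → XK
XK → PP
PP → SB
SB → PF
PF → VD
VD → KY
KY → SF
SF → RA
VD → KI
GM → FI
FK → GN

FK, GM, ZX, TP, SS, XK, PP, SB, PF, VD, KY, SF, RA, KI, FI, GN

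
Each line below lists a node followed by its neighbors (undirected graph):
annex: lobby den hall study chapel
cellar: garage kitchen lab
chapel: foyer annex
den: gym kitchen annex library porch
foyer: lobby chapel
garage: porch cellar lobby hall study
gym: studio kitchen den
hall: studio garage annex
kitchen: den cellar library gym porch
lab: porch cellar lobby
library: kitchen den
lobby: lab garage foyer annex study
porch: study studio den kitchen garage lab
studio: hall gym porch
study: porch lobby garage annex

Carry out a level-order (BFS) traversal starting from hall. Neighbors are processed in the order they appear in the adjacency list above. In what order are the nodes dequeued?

hall → studio → garage → annex → gym → porch → cellar → lobby → study → den → chapel → kitchen → lab → foyer → library

Visit hall; enqueue studio, garage, annex → queue [studio, garage, annex]
Visit studio; enqueue gym, porch → queue [garage, annex, gym, porch]
Visit garage; enqueue cellar, lobby, study → queue [annex, gym, porch, cellar, lobby, study]
Visit annex; enqueue den, chapel → queue [gym, porch, cellar, lobby, study, den, chapel]
Visit gym; enqueue kitchen → queue [porch, cellar, lobby, study, den, chapel, kitchen]
Visit porch; enqueue lab → queue [cellar, lobby, study, den, chapel, kitchen, lab]
Visit cellar → queue [lobby, study, den, chapel, kitchen, lab]
Visit lobby; enqueue foyer → queue [study, den, chapel, kitchen, lab, foyer]
Visit study → queue [den, chapel, kitchen, lab, foyer]
Visit den; enqueue library → queue [chapel, kitchen, lab, foyer, library]
Visit chapel → queue [kitchen, lab, foyer, library]
Visit kitchen → queue [lab, foyer, library]
Visit lab → queue [foyer, library]
Visit foyer → queue [library]
Visit library → queue []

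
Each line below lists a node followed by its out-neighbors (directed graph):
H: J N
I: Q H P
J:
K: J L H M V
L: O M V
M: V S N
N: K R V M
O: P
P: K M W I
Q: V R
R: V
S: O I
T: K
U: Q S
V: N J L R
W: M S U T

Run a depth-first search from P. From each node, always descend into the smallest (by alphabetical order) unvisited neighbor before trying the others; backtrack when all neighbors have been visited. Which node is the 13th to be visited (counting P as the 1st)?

Q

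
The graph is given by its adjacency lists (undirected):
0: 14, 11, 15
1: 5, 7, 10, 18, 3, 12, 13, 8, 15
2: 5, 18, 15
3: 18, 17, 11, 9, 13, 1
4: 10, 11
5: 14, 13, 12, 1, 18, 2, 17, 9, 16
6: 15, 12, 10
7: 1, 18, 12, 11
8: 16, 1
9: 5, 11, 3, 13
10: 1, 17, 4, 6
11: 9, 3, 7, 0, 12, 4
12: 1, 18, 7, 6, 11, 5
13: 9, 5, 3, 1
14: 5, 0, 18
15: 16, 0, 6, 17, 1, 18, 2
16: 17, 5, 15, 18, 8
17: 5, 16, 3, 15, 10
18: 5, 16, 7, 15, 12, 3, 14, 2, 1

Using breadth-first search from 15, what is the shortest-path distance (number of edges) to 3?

2

Level 0: 15
Level 1: 0, 1, 2, 6, 16, 17, 18
Level 2: 3, 5, 7, 8, 10, 11, 12, 13, 14
Level 3: 4, 9
3 first appears at level 2.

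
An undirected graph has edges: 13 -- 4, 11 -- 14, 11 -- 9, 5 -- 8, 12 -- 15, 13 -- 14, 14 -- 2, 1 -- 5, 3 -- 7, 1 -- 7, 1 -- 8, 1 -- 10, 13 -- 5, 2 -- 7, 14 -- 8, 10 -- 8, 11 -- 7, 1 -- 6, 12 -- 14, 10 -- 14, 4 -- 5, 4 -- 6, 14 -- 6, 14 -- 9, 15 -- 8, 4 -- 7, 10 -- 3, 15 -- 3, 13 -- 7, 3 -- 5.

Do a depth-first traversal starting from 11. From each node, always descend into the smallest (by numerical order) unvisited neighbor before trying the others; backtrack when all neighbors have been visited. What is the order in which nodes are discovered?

11, 7, 1, 5, 3, 10, 8, 14, 2, 6, 4, 13, 9, 12, 15

Visit 11
11 → 7
7 → 1
1 → 5
5 → 3
3 → 10
10 → 8
8 → 14
14 → 2
14 → 6
6 → 4
4 → 13
14 → 9
14 → 12
12 → 15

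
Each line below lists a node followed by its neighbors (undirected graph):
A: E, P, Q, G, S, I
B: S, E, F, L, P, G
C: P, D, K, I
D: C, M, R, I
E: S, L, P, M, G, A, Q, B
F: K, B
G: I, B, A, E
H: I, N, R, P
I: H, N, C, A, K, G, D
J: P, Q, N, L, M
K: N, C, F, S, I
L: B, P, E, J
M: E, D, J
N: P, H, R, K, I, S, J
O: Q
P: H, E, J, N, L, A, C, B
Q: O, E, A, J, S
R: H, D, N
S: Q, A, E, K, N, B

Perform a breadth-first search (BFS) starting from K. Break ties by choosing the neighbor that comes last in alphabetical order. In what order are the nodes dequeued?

K, S, N, I, F, C, Q, E, B, A, R, P, J, H, G, D, O, M, L

Visit K; enqueue S, N, I, F, C → queue [S, N, I, F, C]
Visit S; enqueue Q, E, B, A → queue [N, I, F, C, Q, E, B, A]
Visit N; enqueue R, P, J, H → queue [I, F, C, Q, E, B, A, R, P, J, H]
Visit I; enqueue G, D → queue [F, C, Q, E, B, A, R, P, J, H, G, D]
Visit F → queue [C, Q, E, B, A, R, P, J, H, G, D]
Visit C → queue [Q, E, B, A, R, P, J, H, G, D]
Visit Q; enqueue O → queue [E, B, A, R, P, J, H, G, D, O]
Visit E; enqueue M, L → queue [B, A, R, P, J, H, G, D, O, M, L]
Visit B → queue [A, R, P, J, H, G, D, O, M, L]
Visit A → queue [R, P, J, H, G, D, O, M, L]
Visit R → queue [P, J, H, G, D, O, M, L]
Visit P → queue [J, H, G, D, O, M, L]
Visit J → queue [H, G, D, O, M, L]
Visit H → queue [G, D, O, M, L]
Visit G → queue [D, O, M, L]
Visit D → queue [O, M, L]
Visit O → queue [M, L]
Visit M → queue [L]
Visit L → queue []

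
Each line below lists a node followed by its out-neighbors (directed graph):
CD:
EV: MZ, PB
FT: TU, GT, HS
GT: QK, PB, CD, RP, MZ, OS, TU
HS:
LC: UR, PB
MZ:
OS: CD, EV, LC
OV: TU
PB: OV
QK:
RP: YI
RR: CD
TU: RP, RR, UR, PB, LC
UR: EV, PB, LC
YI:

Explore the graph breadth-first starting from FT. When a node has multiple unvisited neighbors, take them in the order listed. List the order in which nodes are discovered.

FT, TU, GT, HS, RP, RR, UR, PB, LC, QK, CD, MZ, OS, YI, EV, OV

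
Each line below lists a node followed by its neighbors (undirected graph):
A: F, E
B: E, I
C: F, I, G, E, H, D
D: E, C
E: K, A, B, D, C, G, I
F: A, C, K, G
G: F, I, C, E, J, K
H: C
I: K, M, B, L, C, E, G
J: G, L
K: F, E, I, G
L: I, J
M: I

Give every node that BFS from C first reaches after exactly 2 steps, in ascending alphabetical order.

A, B, J, K, L, M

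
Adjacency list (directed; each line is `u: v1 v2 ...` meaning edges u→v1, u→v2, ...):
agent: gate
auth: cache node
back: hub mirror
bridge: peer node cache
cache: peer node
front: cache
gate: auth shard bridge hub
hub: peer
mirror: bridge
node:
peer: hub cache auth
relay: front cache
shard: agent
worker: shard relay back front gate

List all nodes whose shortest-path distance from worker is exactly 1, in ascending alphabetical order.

back, front, gate, relay, shard

Level 0: worker
Level 1: back, front, gate, relay, shard
Level 2: agent, auth, bridge, cache, hub, mirror
Level 3: node, peer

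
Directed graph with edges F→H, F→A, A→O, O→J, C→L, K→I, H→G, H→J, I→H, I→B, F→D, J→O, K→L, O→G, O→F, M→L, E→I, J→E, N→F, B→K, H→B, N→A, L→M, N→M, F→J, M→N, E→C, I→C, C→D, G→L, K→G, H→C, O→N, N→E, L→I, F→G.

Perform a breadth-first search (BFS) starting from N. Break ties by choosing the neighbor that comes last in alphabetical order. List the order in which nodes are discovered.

N M F E A L J H G D I C O B K

Visit N; enqueue M, F, E, A → queue [M, F, E, A]
Visit M; enqueue L → queue [F, E, A, L]
Visit F; enqueue J, H, G, D → queue [E, A, L, J, H, G, D]
Visit E; enqueue I, C → queue [A, L, J, H, G, D, I, C]
Visit A; enqueue O → queue [L, J, H, G, D, I, C, O]
Visit L → queue [J, H, G, D, I, C, O]
Visit J → queue [H, G, D, I, C, O]
Visit H; enqueue B → queue [G, D, I, C, O, B]
Visit G → queue [D, I, C, O, B]
Visit D → queue [I, C, O, B]
Visit I → queue [C, O, B]
Visit C → queue [O, B]
Visit O → queue [B]
Visit B; enqueue K → queue [K]
Visit K → queue []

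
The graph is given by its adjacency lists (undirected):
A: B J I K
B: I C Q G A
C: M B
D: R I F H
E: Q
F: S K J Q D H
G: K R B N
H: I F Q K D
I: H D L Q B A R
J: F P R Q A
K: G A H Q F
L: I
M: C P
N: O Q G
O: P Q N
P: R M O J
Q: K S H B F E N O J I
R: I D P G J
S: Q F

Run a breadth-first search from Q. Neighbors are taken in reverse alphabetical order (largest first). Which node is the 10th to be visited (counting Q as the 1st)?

Visit Q; enqueue S, O, N, K, J, I, H, F, E, B → queue [S, O, N, K, J, I, H, F, E, B]
Visit S → queue [O, N, K, J, I, H, F, E, B]
Visit O; enqueue P → queue [N, K, J, I, H, F, E, B, P]
Visit N; enqueue G → queue [K, J, I, H, F, E, B, P, G]
Visit K; enqueue A → queue [J, I, H, F, E, B, P, G, A]
Visit J; enqueue R → queue [I, H, F, E, B, P, G, A, R]
Visit I; enqueue L, D → queue [H, F, E, B, P, G, A, R, L, D]
Visit H → queue [F, E, B, P, G, A, R, L, D]
Visit F → queue [E, B, P, G, A, R, L, D]
Visit E → queue [B, P, G, A, R, L, D]
Visit B; enqueue C → queue [P, G, A, R, L, D, C]
Visit P; enqueue M → queue [G, A, R, L, D, C, M]
Visit G → queue [A, R, L, D, C, M]
Visit A → queue [R, L, D, C, M]
Visit R → queue [L, D, C, M]
Visit L → queue [D, C, M]
Visit D → queue [C, M]
Visit C → queue [M]
Visit M → queue []

Visit order: Q, S, O, N, K, J, I, H, F, E, B, P, G, A, R, L, D, C, M

E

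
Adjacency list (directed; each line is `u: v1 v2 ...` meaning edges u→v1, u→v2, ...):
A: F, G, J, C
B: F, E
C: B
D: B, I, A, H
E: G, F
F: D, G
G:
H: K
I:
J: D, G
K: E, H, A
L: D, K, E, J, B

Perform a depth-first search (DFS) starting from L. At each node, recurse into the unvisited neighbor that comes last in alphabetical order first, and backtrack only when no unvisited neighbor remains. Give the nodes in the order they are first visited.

Visit L
L → K
K → H
K → E
E → G
E → F
F → D
D → I
D → B
D → A
A → J
A → C

L, K, H, E, G, F, D, I, B, A, J, C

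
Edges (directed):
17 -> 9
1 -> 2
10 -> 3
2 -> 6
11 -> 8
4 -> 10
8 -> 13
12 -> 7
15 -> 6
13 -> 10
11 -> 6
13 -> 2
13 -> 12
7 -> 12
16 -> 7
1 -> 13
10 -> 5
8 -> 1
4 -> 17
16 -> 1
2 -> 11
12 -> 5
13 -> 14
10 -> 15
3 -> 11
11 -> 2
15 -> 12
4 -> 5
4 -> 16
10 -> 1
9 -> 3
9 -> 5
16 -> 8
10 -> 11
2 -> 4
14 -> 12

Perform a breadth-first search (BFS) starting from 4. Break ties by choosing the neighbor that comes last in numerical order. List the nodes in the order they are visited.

Visit 4; enqueue 17, 16, 10, 5 → queue [17, 16, 10, 5]
Visit 17; enqueue 9 → queue [16, 10, 5, 9]
Visit 16; enqueue 8, 7, 1 → queue [10, 5, 9, 8, 7, 1]
Visit 10; enqueue 15, 11, 3 → queue [5, 9, 8, 7, 1, 15, 11, 3]
Visit 5 → queue [9, 8, 7, 1, 15, 11, 3]
Visit 9 → queue [8, 7, 1, 15, 11, 3]
Visit 8; enqueue 13 → queue [7, 1, 15, 11, 3, 13]
Visit 7; enqueue 12 → queue [1, 15, 11, 3, 13, 12]
Visit 1; enqueue 2 → queue [15, 11, 3, 13, 12, 2]
Visit 15; enqueue 6 → queue [11, 3, 13, 12, 2, 6]
Visit 11 → queue [3, 13, 12, 2, 6]
Visit 3 → queue [13, 12, 2, 6]
Visit 13; enqueue 14 → queue [12, 2, 6, 14]
Visit 12 → queue [2, 6, 14]
Visit 2 → queue [6, 14]
Visit 6 → queue [14]
Visit 14 → queue []

4, 17, 16, 10, 5, 9, 8, 7, 1, 15, 11, 3, 13, 12, 2, 6, 14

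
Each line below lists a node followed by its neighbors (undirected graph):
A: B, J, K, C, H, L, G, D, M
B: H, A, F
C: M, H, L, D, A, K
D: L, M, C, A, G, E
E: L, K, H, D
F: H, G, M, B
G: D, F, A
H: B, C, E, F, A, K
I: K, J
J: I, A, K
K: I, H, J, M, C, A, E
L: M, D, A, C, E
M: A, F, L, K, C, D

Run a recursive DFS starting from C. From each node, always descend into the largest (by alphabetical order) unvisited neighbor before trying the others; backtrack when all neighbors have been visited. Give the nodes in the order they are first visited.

Visit C
C → M
M → L
L → E
E → K
K → J
J → I
J → A
A → H
H → F
F → G
G → D
F → B

C M L E K J I A H F G D B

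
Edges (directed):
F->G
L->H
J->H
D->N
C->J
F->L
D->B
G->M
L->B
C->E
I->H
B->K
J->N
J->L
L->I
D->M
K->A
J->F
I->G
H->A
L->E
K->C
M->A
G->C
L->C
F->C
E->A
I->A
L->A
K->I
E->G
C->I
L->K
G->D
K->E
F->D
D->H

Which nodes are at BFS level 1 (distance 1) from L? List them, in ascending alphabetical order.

A, B, C, E, H, I, K

Level 0: L
Level 1: A, B, C, E, H, I, K
Level 2: G, J
Level 3: D, F, M, N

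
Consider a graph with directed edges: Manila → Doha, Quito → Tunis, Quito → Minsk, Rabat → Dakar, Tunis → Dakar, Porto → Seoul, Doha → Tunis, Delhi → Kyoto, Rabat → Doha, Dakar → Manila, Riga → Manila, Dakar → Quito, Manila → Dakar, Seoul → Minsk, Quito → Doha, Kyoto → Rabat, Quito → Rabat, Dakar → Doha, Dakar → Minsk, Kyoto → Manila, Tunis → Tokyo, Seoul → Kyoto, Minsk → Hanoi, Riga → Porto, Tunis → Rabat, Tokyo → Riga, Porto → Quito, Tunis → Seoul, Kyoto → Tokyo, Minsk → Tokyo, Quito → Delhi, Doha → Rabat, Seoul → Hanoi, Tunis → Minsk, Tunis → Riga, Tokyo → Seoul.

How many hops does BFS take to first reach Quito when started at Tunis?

Level 0: Tunis
Level 1: Dakar, Minsk, Rabat, Riga, Seoul, Tokyo
Level 2: Doha, Hanoi, Kyoto, Manila, Porto, Quito
Level 3: Delhi
Quito first appears at level 2.

2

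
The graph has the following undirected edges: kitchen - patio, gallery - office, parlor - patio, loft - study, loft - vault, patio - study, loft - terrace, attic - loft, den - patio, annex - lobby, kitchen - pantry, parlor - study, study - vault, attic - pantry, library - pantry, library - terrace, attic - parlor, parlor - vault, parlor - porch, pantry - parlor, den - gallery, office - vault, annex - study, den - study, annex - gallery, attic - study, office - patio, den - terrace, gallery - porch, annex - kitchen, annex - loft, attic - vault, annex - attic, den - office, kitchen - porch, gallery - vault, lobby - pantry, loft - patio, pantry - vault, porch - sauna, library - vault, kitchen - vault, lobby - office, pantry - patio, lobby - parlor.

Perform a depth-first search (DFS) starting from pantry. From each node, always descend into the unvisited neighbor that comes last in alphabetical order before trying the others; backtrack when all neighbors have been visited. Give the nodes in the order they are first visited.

Visit pantry
pantry → vault
vault → study
study → patio
patio → parlor
parlor → porch
porch → sauna
porch → kitchen
kitchen → annex
annex → loft
loft → terrace
terrace → library
terrace → den
den → office
office → lobby
office → gallery
loft → attic

pantry vault study patio parlor porch sauna kitchen annex loft terrace library den office lobby gallery attic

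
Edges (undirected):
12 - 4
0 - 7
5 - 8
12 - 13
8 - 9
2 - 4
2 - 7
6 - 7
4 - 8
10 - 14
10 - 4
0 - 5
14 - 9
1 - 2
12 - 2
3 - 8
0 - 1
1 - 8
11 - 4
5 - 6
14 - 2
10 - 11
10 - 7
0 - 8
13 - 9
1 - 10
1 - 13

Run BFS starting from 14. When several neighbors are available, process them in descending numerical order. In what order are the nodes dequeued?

Visit 14; enqueue 10, 9, 2 → queue [10, 9, 2]
Visit 10; enqueue 11, 7, 4, 1 → queue [9, 2, 11, 7, 4, 1]
Visit 9; enqueue 13, 8 → queue [2, 11, 7, 4, 1, 13, 8]
Visit 2; enqueue 12 → queue [11, 7, 4, 1, 13, 8, 12]
Visit 11 → queue [7, 4, 1, 13, 8, 12]
Visit 7; enqueue 6, 0 → queue [4, 1, 13, 8, 12, 6, 0]
Visit 4 → queue [1, 13, 8, 12, 6, 0]
Visit 1 → queue [13, 8, 12, 6, 0]
Visit 13 → queue [8, 12, 6, 0]
Visit 8; enqueue 5, 3 → queue [12, 6, 0, 5, 3]
Visit 12 → queue [6, 0, 5, 3]
Visit 6 → queue [0, 5, 3]
Visit 0 → queue [5, 3]
Visit 5 → queue [3]
Visit 3 → queue []

14 10 9 2 11 7 4 1 13 8 12 6 0 5 3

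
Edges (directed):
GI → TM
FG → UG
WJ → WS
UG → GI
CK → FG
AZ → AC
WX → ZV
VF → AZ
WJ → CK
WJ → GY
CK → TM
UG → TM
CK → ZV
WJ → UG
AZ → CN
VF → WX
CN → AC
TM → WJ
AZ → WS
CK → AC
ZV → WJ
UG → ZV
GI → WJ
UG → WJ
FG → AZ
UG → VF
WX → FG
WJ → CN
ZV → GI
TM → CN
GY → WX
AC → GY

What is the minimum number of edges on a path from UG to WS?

2

Level 0: UG
Level 1: GI, TM, VF, WJ, ZV
Level 2: AZ, CK, CN, GY, WS, WX
Level 3: AC, FG
WS first appears at level 2.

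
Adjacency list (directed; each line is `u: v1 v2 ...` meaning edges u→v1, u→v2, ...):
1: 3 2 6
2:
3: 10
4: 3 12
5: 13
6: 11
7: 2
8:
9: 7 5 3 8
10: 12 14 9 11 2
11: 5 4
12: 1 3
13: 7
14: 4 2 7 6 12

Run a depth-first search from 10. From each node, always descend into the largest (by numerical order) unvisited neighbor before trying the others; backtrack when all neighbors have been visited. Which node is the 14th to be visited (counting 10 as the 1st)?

Visit 10
10 → 14
14 → 12
12 → 3
12 → 1
1 → 6
6 → 11
11 → 5
5 → 13
13 → 7
7 → 2
11 → 4
10 → 9
9 → 8

Visit order: 10, 14, 12, 3, 1, 6, 11, 5, 13, 7, 2, 4, 9, 8

8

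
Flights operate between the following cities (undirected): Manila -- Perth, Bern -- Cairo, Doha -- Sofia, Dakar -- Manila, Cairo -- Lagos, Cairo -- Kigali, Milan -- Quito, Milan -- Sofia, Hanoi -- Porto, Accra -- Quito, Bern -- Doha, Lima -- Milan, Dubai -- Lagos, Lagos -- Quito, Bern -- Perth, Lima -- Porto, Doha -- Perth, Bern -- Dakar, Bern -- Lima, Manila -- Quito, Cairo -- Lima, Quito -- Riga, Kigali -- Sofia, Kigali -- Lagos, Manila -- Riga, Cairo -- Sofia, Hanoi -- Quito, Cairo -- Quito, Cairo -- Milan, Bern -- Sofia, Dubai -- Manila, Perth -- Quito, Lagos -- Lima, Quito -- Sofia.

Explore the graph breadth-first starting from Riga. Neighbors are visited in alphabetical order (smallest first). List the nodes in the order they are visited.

Visit Riga; enqueue Manila, Quito → queue [Manila, Quito]
Visit Manila; enqueue Dakar, Dubai, Perth → queue [Quito, Dakar, Dubai, Perth]
Visit Quito; enqueue Accra, Cairo, Hanoi, Lagos, Milan, Sofia → queue [Dakar, Dubai, Perth, Accra, Cairo, Hanoi, Lagos, Milan, Sofia]
Visit Dakar; enqueue Bern → queue [Dubai, Perth, Accra, Cairo, Hanoi, Lagos, Milan, Sofia, Bern]
Visit Dubai → queue [Perth, Accra, Cairo, Hanoi, Lagos, Milan, Sofia, Bern]
Visit Perth; enqueue Doha → queue [Accra, Cairo, Hanoi, Lagos, Milan, Sofia, Bern, Doha]
Visit Accra → queue [Cairo, Hanoi, Lagos, Milan, Sofia, Bern, Doha]
Visit Cairo; enqueue Kigali, Lima → queue [Hanoi, Lagos, Milan, Sofia, Bern, Doha, Kigali, Lima]
Visit Hanoi; enqueue Porto → queue [Lagos, Milan, Sofia, Bern, Doha, Kigali, Lima, Porto]
Visit Lagos → queue [Milan, Sofia, Bern, Doha, Kigali, Lima, Porto]
Visit Milan → queue [Sofia, Bern, Doha, Kigali, Lima, Porto]
Visit Sofia → queue [Bern, Doha, Kigali, Lima, Porto]
Visit Bern → queue [Doha, Kigali, Lima, Porto]
Visit Doha → queue [Kigali, Lima, Porto]
Visit Kigali → queue [Lima, Porto]
Visit Lima → queue [Porto]
Visit Porto → queue []

Riga → Manila → Quito → Dakar → Dubai → Perth → Accra → Cairo → Hanoi → Lagos → Milan → Sofia → Bern → Doha → Kigali → Lima → Porto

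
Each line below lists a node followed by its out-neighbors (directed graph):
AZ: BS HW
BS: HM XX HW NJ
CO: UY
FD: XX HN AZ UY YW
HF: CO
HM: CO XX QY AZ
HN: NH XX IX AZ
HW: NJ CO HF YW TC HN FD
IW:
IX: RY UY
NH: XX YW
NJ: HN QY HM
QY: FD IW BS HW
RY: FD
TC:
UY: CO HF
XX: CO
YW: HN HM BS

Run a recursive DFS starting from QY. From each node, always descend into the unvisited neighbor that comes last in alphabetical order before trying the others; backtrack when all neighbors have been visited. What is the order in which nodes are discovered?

QY → IW → HW → YW → HN → XX → CO → UY → HF → NH → IX → RY → FD → AZ → BS → NJ → HM → TC

Visit QY
QY → IW
QY → HW
HW → YW
YW → HN
HN → XX
XX → CO
CO → UY
UY → HF
HN → NH
HN → IX
IX → RY
RY → FD
FD → AZ
AZ → BS
BS → NJ
NJ → HM
HW → TC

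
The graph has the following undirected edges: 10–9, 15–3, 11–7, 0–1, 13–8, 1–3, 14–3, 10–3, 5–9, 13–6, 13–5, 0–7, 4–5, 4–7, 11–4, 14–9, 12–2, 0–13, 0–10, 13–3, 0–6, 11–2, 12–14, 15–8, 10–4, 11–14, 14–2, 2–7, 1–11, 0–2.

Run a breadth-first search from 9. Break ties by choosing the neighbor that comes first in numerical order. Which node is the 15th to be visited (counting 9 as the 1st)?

1

Visit 9; enqueue 5, 10, 14 → queue [5, 10, 14]
Visit 5; enqueue 4, 13 → queue [10, 14, 4, 13]
Visit 10; enqueue 0, 3 → queue [14, 4, 13, 0, 3]
Visit 14; enqueue 2, 11, 12 → queue [4, 13, 0, 3, 2, 11, 12]
Visit 4; enqueue 7 → queue [13, 0, 3, 2, 11, 12, 7]
Visit 13; enqueue 6, 8 → queue [0, 3, 2, 11, 12, 7, 6, 8]
Visit 0; enqueue 1 → queue [3, 2, 11, 12, 7, 6, 8, 1]
Visit 3; enqueue 15 → queue [2, 11, 12, 7, 6, 8, 1, 15]
Visit 2 → queue [11, 12, 7, 6, 8, 1, 15]
Visit 11 → queue [12, 7, 6, 8, 1, 15]
Visit 12 → queue [7, 6, 8, 1, 15]
Visit 7 → queue [6, 8, 1, 15]
Visit 6 → queue [8, 1, 15]
Visit 8 → queue [1, 15]
Visit 1 → queue [15]
Visit 15 → queue []

Visit order: 9, 5, 10, 14, 4, 13, 0, 3, 2, 11, 12, 7, 6, 8, 1, 15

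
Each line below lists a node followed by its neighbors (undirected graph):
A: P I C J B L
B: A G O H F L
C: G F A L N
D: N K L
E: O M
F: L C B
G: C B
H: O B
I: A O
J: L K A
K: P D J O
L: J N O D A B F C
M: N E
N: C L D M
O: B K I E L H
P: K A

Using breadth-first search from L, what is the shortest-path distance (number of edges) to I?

2

Level 0: L
Level 1: A, B, C, D, F, J, N, O
Level 2: E, G, H, I, K, M, P
I first appears at level 2.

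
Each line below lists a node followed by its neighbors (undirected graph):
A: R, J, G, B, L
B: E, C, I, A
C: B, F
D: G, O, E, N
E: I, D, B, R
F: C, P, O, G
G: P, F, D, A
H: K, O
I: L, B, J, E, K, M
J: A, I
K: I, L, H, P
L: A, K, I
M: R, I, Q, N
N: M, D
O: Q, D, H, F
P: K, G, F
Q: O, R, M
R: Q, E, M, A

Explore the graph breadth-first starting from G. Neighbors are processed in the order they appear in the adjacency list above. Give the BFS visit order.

G P F D A K C O E N R J B L I H Q M

Visit G; enqueue P, F, D, A → queue [P, F, D, A]
Visit P; enqueue K → queue [F, D, A, K]
Visit F; enqueue C, O → queue [D, A, K, C, O]
Visit D; enqueue E, N → queue [A, K, C, O, E, N]
Visit A; enqueue R, J, B, L → queue [K, C, O, E, N, R, J, B, L]
Visit K; enqueue I, H → queue [C, O, E, N, R, J, B, L, I, H]
Visit C → queue [O, E, N, R, J, B, L, I, H]
Visit O; enqueue Q → queue [E, N, R, J, B, L, I, H, Q]
Visit E → queue [N, R, J, B, L, I, H, Q]
Visit N; enqueue M → queue [R, J, B, L, I, H, Q, M]
Visit R → queue [J, B, L, I, H, Q, M]
Visit J → queue [B, L, I, H, Q, M]
Visit B → queue [L, I, H, Q, M]
Visit L → queue [I, H, Q, M]
Visit I → queue [H, Q, M]
Visit H → queue [Q, M]
Visit Q → queue [M]
Visit M → queue []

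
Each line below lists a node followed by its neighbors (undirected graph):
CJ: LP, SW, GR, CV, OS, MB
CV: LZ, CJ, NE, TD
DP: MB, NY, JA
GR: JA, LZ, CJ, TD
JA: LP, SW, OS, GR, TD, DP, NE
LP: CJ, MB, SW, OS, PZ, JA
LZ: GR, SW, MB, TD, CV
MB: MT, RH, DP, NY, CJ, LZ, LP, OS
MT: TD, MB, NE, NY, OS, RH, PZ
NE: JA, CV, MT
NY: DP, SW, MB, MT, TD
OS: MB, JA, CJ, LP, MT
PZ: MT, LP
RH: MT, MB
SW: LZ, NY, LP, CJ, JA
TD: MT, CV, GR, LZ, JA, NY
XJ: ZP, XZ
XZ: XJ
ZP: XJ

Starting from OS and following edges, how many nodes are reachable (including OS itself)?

16

BFS from OS visits: OS, MT, MB, LP, JA, CJ, TD, RH, PZ, NY, NE, LZ, DP, SW, GR, CV
Reachable nodes: 16 of 19 total.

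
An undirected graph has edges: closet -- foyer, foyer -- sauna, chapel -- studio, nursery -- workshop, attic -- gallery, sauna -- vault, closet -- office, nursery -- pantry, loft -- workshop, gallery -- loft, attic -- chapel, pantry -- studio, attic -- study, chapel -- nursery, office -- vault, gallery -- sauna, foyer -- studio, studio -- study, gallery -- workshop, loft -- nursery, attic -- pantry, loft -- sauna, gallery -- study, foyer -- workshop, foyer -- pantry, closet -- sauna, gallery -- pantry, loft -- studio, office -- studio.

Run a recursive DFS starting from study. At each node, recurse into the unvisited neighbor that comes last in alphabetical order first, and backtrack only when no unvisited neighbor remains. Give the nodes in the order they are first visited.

Visit study
study → studio
studio → pantry
pantry → nursery
nursery → workshop
workshop → loft
loft → sauna
sauna → vault
vault → office
office → closet
closet → foyer
sauna → gallery
gallery → attic
attic → chapel

study -> studio -> pantry -> nursery -> workshop -> loft -> sauna -> vault -> office -> closet -> foyer -> gallery -> attic -> chapel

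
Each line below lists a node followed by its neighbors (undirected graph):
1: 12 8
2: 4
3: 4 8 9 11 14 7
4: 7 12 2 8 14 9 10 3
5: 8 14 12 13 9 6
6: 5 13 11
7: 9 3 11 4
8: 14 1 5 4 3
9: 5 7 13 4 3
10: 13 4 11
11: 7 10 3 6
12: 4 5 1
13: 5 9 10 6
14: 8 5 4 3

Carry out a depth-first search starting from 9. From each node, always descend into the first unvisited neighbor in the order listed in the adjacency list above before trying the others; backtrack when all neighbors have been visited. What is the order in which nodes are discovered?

9 → 5 → 8 → 14 → 4 → 7 → 3 → 11 → 10 → 13 → 6 → 12 → 1 → 2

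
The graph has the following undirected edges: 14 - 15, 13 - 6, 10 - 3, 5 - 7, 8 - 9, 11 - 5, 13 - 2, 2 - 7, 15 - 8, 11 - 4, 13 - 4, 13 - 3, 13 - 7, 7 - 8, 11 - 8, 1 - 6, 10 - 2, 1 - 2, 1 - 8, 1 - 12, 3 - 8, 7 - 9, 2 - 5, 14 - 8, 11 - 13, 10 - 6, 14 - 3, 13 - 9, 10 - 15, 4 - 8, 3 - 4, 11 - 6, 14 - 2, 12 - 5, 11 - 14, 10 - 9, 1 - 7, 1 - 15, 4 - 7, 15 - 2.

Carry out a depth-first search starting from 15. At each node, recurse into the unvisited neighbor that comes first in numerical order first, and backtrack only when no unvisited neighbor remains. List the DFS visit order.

Visit 15
15 → 1
1 → 2
2 → 5
5 → 7
7 → 4
4 → 3
3 → 8
8 → 9
9 → 10
10 → 6
6 → 11
11 → 13
11 → 14
5 → 12

15, 1, 2, 5, 7, 4, 3, 8, 9, 10, 6, 11, 13, 14, 12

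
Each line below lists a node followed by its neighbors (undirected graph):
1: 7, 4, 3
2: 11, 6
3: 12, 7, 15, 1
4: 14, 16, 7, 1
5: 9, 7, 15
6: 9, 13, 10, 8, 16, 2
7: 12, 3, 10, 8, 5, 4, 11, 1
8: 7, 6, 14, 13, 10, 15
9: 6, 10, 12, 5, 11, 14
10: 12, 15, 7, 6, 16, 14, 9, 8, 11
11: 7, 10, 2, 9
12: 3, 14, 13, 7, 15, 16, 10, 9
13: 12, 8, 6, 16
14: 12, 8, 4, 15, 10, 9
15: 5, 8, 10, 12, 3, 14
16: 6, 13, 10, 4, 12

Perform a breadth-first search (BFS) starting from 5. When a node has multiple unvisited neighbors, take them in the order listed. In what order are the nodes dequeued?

Visit 5; enqueue 9, 7, 15 → queue [9, 7, 15]
Visit 9; enqueue 6, 10, 12, 11, 14 → queue [7, 15, 6, 10, 12, 11, 14]
Visit 7; enqueue 3, 8, 4, 1 → queue [15, 6, 10, 12, 11, 14, 3, 8, 4, 1]
Visit 15 → queue [6, 10, 12, 11, 14, 3, 8, 4, 1]
Visit 6; enqueue 13, 16, 2 → queue [10, 12, 11, 14, 3, 8, 4, 1, 13, 16, 2]
Visit 10 → queue [12, 11, 14, 3, 8, 4, 1, 13, 16, 2]
Visit 12 → queue [11, 14, 3, 8, 4, 1, 13, 16, 2]
Visit 11 → queue [14, 3, 8, 4, 1, 13, 16, 2]
Visit 14 → queue [3, 8, 4, 1, 13, 16, 2]
Visit 3 → queue [8, 4, 1, 13, 16, 2]
Visit 8 → queue [4, 1, 13, 16, 2]
Visit 4 → queue [1, 13, 16, 2]
Visit 1 → queue [13, 16, 2]
Visit 13 → queue [16, 2]
Visit 16 → queue [2]
Visit 2 → queue []

5 -> 9 -> 7 -> 15 -> 6 -> 10 -> 12 -> 11 -> 14 -> 3 -> 8 -> 4 -> 1 -> 13 -> 16 -> 2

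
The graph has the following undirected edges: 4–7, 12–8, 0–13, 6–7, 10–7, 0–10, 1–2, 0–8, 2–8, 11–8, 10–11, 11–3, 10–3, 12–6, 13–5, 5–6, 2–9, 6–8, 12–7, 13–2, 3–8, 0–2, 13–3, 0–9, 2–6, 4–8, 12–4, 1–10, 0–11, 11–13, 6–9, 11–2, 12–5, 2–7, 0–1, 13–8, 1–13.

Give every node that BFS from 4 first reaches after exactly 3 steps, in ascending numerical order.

Level 0: 4
Level 1: 7, 8, 12
Level 2: 0, 2, 3, 5, 6, 10, 11, 13
Level 3: 1, 9

1, 9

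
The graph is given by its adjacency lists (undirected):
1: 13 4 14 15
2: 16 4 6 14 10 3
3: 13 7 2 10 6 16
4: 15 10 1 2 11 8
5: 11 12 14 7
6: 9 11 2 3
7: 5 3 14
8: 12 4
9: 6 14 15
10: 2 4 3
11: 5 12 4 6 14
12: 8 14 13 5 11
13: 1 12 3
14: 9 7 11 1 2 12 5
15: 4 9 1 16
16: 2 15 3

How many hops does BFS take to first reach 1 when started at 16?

Level 0: 16
Level 1: 2, 3, 15
Level 2: 1, 4, 6, 7, 9, 10, 13, 14
Level 3: 5, 8, 11, 12
1 first appears at level 2.

2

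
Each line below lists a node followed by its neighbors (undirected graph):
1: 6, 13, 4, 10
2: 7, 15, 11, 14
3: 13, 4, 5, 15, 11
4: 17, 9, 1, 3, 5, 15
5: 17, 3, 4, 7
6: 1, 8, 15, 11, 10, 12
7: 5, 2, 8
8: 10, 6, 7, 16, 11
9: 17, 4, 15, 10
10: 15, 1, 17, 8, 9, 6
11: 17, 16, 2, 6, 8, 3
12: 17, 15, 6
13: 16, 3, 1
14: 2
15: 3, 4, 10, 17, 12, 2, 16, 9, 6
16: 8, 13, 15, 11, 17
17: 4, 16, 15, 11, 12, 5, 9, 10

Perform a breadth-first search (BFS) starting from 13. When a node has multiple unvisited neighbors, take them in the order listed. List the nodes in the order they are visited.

Visit 13; enqueue 16, 3, 1 → queue [16, 3, 1]
Visit 16; enqueue 8, 15, 11, 17 → queue [3, 1, 8, 15, 11, 17]
Visit 3; enqueue 4, 5 → queue [1, 8, 15, 11, 17, 4, 5]
Visit 1; enqueue 6, 10 → queue [8, 15, 11, 17, 4, 5, 6, 10]
Visit 8; enqueue 7 → queue [15, 11, 17, 4, 5, 6, 10, 7]
Visit 15; enqueue 12, 2, 9 → queue [11, 17, 4, 5, 6, 10, 7, 12, 2, 9]
Visit 11 → queue [17, 4, 5, 6, 10, 7, 12, 2, 9]
Visit 17 → queue [4, 5, 6, 10, 7, 12, 2, 9]
Visit 4 → queue [5, 6, 10, 7, 12, 2, 9]
Visit 5 → queue [6, 10, 7, 12, 2, 9]
Visit 6 → queue [10, 7, 12, 2, 9]
Visit 10 → queue [7, 12, 2, 9]
Visit 7 → queue [12, 2, 9]
Visit 12 → queue [2, 9]
Visit 2; enqueue 14 → queue [9, 14]
Visit 9 → queue [14]
Visit 14 → queue []

13, 16, 3, 1, 8, 15, 11, 17, 4, 5, 6, 10, 7, 12, 2, 9, 14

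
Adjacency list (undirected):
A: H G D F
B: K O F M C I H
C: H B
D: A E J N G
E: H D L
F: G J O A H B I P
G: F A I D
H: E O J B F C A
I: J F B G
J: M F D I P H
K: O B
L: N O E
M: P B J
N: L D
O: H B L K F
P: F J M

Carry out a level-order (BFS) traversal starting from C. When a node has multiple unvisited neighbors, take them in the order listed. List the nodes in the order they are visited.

C, H, B, E, O, J, F, A, K, M, I, D, L, P, G, N

Visit C; enqueue H, B → queue [H, B]
Visit H; enqueue E, O, J, F, A → queue [B, E, O, J, F, A]
Visit B; enqueue K, M, I → queue [E, O, J, F, A, K, M, I]
Visit E; enqueue D, L → queue [O, J, F, A, K, M, I, D, L]
Visit O → queue [J, F, A, K, M, I, D, L]
Visit J; enqueue P → queue [F, A, K, M, I, D, L, P]
Visit F; enqueue G → queue [A, K, M, I, D, L, P, G]
Visit A → queue [K, M, I, D, L, P, G]
Visit K → queue [M, I, D, L, P, G]
Visit M → queue [I, D, L, P, G]
Visit I → queue [D, L, P, G]
Visit D; enqueue N → queue [L, P, G, N]
Visit L → queue [P, G, N]
Visit P → queue [G, N]
Visit G → queue [N]
Visit N → queue []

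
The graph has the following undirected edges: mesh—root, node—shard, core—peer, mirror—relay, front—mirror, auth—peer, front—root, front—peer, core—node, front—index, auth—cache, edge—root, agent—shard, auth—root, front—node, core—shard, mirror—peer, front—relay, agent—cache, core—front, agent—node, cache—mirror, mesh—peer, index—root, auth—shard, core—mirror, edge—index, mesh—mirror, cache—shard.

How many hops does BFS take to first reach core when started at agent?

2

Level 0: agent
Level 1: cache, node, shard
Level 2: auth, core, front, mirror
Level 3: index, mesh, peer, relay, root
Level 4: edge
core first appears at level 2.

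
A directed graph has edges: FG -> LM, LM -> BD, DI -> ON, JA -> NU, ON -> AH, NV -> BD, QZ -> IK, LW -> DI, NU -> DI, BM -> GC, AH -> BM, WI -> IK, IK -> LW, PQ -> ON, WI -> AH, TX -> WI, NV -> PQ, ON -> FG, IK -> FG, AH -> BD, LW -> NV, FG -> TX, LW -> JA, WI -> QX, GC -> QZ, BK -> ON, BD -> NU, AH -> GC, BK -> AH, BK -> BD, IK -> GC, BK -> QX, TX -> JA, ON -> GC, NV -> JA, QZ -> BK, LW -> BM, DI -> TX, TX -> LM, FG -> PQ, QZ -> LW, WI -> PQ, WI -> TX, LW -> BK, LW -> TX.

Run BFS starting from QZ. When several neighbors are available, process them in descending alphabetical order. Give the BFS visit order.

Visit QZ; enqueue LW, IK, BK → queue [LW, IK, BK]
Visit LW; enqueue TX, NV, JA, DI, BM → queue [IK, BK, TX, NV, JA, DI, BM]
Visit IK; enqueue GC, FG → queue [BK, TX, NV, JA, DI, BM, GC, FG]
Visit BK; enqueue QX, ON, BD, AH → queue [TX, NV, JA, DI, BM, GC, FG, QX, ON, BD, AH]
Visit TX; enqueue WI, LM → queue [NV, JA, DI, BM, GC, FG, QX, ON, BD, AH, WI, LM]
Visit NV; enqueue PQ → queue [JA, DI, BM, GC, FG, QX, ON, BD, AH, WI, LM, PQ]
Visit JA; enqueue NU → queue [DI, BM, GC, FG, QX, ON, BD, AH, WI, LM, PQ, NU]
Visit DI → queue [BM, GC, FG, QX, ON, BD, AH, WI, LM, PQ, NU]
Visit BM → queue [GC, FG, QX, ON, BD, AH, WI, LM, PQ, NU]
Visit GC → queue [FG, QX, ON, BD, AH, WI, LM, PQ, NU]
Visit FG → queue [QX, ON, BD, AH, WI, LM, PQ, NU]
Visit QX → queue [ON, BD, AH, WI, LM, PQ, NU]
Visit ON → queue [BD, AH, WI, LM, PQ, NU]
Visit BD → queue [AH, WI, LM, PQ, NU]
Visit AH → queue [WI, LM, PQ, NU]
Visit WI → queue [LM, PQ, NU]
Visit LM → queue [PQ, NU]
Visit PQ → queue [NU]
Visit NU → queue []

QZ LW IK BK TX NV JA DI BM GC FG QX ON BD AH WI LM PQ NU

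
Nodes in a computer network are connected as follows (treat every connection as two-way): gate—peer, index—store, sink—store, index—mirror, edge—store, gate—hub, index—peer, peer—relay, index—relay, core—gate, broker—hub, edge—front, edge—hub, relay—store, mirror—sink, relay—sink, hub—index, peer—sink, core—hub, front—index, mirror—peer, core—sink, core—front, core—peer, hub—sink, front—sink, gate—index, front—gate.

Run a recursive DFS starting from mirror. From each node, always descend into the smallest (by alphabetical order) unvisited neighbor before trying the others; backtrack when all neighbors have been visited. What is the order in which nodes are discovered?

Visit mirror
mirror → index
index → front
front → core
core → gate
gate → hub
hub → broker
hub → edge
edge → store
store → relay
relay → peer
peer → sink

mirror, index, front, core, gate, hub, broker, edge, store, relay, peer, sink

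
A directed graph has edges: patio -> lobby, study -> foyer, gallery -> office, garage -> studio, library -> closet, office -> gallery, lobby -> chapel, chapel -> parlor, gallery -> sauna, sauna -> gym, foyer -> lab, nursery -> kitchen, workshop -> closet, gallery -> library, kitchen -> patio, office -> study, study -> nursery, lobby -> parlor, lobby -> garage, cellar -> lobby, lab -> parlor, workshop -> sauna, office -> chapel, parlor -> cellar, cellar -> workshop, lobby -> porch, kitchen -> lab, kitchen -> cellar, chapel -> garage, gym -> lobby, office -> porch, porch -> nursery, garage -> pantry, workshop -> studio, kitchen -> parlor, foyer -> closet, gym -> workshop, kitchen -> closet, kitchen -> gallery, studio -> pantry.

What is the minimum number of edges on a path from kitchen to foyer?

Level 0: kitchen
Level 1: cellar, closet, gallery, lab, parlor, patio
Level 2: library, lobby, office, sauna, workshop
Level 3: chapel, garage, gym, porch, studio, study
Level 4: foyer, nursery, pantry
foyer first appears at level 4.

4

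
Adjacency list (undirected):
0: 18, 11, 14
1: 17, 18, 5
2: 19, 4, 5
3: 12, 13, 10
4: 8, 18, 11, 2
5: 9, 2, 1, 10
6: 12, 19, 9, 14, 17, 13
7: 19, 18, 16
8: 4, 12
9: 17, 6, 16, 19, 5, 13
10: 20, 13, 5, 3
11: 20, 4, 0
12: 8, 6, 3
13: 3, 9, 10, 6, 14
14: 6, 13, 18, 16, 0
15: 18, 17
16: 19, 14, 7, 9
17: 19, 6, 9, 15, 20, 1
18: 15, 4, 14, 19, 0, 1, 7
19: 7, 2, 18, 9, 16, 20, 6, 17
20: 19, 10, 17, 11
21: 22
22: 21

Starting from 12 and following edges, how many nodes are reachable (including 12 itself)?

BFS from 12 visits: 12, 8, 6, 3, 4, 19, 17, 14, 13, 9, 10, 18, 11, 2, 20, 16, 7, 15, 1, 0, 5
Reachable nodes: 21 of 23 total.

21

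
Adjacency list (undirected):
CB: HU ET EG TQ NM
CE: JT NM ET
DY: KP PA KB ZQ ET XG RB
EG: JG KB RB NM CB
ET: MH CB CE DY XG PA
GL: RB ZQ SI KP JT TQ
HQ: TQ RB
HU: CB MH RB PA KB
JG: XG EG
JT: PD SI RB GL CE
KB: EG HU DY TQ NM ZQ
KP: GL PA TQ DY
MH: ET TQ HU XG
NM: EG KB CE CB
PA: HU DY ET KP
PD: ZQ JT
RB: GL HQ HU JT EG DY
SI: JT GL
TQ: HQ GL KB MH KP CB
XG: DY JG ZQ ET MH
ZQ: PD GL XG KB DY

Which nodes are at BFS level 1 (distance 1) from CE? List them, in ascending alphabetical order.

Level 0: CE
Level 1: ET, JT, NM
Level 2: CB, DY, EG, GL, KB, MH, PA, PD, RB, SI, XG
Level 3: HQ, HU, JG, KP, TQ, ZQ

ET, JT, NM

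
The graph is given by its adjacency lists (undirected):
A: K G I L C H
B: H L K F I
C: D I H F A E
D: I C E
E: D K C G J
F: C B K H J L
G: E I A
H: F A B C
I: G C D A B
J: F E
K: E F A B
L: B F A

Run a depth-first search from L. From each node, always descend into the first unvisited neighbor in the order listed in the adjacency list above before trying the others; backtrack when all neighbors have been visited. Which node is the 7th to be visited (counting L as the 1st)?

Visit L
L → B
B → H
H → F
F → C
C → D
D → I
I → G
G → E
E → K
K → A
E → J

Visit order: L, B, H, F, C, D, I, G, E, K, A, J

I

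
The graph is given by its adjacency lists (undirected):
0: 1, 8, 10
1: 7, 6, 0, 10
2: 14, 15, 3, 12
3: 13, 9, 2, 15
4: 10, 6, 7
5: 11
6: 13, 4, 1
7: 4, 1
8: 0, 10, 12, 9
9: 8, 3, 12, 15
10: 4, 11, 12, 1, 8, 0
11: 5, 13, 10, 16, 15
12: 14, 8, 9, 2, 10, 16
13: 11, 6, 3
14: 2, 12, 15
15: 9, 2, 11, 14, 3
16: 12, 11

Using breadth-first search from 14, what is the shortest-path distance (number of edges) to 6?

Level 0: 14
Level 1: 2, 12, 15
Level 2: 3, 8, 9, 10, 11, 16
Level 3: 0, 1, 4, 5, 13
Level 4: 6, 7
6 first appears at level 4.

4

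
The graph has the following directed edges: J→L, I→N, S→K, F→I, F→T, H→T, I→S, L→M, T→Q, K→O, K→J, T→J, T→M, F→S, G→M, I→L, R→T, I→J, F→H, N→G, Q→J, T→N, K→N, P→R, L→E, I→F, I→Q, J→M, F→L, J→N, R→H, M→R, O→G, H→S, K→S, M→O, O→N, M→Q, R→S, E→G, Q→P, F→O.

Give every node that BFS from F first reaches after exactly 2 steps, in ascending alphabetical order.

Level 0: F
Level 1: H, I, L, O, S, T
Level 2: E, G, J, K, M, N, Q
Level 3: P, R

E, G, J, K, M, N, Q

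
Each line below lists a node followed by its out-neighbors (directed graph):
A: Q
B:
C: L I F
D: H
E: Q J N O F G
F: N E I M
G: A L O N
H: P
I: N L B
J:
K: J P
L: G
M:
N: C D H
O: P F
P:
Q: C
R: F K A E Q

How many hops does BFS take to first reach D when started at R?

3

Level 0: R
Level 1: A, E, F, K, Q
Level 2: C, G, I, J, M, N, O, P
Level 3: B, D, H, L
D first appears at level 3.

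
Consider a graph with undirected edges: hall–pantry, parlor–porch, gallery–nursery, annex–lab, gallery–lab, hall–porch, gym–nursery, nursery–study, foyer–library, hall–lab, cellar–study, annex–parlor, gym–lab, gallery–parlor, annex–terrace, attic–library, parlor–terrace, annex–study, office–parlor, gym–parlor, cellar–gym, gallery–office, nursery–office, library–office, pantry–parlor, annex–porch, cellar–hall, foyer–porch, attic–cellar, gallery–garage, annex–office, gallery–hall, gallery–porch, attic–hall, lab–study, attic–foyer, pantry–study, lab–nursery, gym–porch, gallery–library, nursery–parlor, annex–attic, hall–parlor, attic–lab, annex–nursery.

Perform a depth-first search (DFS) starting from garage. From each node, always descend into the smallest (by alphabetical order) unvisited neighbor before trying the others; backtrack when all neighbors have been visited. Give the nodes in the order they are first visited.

garage gallery hall attic annex lab gym cellar study nursery office library foyer porch parlor pantry terrace

Visit garage
garage → gallery
gallery → hall
hall → attic
attic → annex
annex → lab
lab → gym
gym → cellar
cellar → study
study → nursery
nursery → office
office → library
library → foyer
foyer → porch
porch → parlor
parlor → pantry
parlor → terrace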